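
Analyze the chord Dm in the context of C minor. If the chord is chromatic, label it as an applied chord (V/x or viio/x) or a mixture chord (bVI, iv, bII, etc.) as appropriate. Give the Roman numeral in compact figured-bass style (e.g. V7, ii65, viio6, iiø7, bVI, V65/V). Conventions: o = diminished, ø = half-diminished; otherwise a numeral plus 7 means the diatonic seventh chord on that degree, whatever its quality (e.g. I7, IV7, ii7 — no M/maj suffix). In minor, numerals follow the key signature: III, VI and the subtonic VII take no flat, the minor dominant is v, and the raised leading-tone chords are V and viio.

ii

The pitches D-F-A form a minor triad rooted on D.
D is the second degree of C minor. This is the minor supertonic, borrowed from the parallel major (the Dorian ii).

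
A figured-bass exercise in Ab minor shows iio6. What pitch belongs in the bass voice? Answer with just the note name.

iio in Ab minor has root Bb; the chord is Bb-Db-Fb.
The figure 6 means first inversion — the third is in the bass.

Db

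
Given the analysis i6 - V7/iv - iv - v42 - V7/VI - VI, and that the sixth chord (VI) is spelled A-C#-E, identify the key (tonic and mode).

C# minor

VI is given as A-C#-E — a major triad with root A.
If A is scale degree 6 and the mode makes that degree carry a major triad, the tonic is C# and the mode is minor.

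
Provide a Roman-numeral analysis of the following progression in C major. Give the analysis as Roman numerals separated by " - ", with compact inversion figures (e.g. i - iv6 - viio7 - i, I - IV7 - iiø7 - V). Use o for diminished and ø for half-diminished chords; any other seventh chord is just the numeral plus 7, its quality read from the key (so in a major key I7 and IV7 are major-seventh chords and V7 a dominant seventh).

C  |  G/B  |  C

I - V6 - I

C: root C is the tonic; major triad there is I.
G/B: root G is the dominant; major triad there is V6.
C has root C, degree 1 in C major, so I.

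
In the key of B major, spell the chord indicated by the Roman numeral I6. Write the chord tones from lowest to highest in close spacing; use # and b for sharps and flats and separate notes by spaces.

D# F# B

In B major, the first degree is B, and the diatonic chord built there is a major triad.
That chord is spelled B-D#-F#.
With the 6 figure the chord is in first inversion; from the bass D# upward in close position it reads D#-F#-B.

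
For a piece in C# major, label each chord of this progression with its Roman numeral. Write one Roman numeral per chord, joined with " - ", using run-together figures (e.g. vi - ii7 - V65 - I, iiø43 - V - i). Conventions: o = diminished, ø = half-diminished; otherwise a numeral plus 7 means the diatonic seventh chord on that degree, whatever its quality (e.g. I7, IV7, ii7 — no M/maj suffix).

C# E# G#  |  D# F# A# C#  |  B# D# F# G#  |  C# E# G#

C#-E#-G#: major triad on C# = scale degree 1 → I.
D#-F#-A#-C#: minor seventh chord on D# = scale degree 2 → ii7.
B#-D#-F#-G# has root G#, degree 5 in C# major, so V65.
C#-E#-G# has root C#, degree 1 in C# major, so I.

I - ii7 - V65 - I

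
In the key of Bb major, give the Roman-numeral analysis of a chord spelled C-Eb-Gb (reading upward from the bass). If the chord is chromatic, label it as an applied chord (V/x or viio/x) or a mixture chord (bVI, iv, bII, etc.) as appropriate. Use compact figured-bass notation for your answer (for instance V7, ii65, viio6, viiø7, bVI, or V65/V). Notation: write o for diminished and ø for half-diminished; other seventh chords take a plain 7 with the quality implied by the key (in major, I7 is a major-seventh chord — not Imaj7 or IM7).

iio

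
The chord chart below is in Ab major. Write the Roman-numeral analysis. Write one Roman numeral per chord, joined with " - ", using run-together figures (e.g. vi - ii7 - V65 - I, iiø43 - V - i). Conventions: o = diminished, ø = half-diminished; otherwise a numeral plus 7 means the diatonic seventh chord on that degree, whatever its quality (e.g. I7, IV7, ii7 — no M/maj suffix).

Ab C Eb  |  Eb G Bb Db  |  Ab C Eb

Ab-C-Eb: major triad on Ab = scale degree 1 → I.
Eb-G-Bb-Db: dominant seventh chord on Eb = scale degree 5 → V7.
Ab-C-Eb has root Ab, degree 1 in Ab major, so I.

I - V7 - I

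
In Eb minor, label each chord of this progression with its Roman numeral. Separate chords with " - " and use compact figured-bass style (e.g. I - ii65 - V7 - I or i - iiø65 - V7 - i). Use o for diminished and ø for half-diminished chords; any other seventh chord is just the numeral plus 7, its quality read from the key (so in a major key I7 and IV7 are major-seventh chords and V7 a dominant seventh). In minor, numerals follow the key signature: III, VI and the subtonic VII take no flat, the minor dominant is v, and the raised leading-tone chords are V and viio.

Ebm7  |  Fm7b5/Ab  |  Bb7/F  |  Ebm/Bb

Ebm7 has root Eb, degree 1 in Eb minor, so i7.
Fm7b5/Ab has root F, degree 2 in Eb minor, so iiø65.
Bb7/F has root Bb, degree 5 in Eb minor, so V43.
Ebm/Bb: root Eb is the tonic; minor triad there is i64.

i7 - iiø65 - V43 - i64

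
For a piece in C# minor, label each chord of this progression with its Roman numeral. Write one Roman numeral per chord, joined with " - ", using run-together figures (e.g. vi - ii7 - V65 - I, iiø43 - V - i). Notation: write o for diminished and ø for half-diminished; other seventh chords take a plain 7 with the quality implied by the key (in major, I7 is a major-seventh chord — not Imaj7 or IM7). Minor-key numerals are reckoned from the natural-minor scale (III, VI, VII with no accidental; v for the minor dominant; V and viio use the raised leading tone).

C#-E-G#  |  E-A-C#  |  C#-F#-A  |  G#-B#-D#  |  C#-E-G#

i - VI64 - iv64 - V - i

C#-E-G#: minor triad on C# = scale degree 1 → i.
E-A-C# has root A, degree 6 in C# minor, so VI64.
C#-F#-A: root F# is the subdominant; minor triad there is iv64.
G#-B#-D#: major triad on G# = scale degree 5 → V.
C#-E-G# has root C#, degree 1 in C# minor, so i.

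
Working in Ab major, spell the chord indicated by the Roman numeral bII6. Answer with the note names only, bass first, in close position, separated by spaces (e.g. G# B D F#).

Db Fb Bbb

bII6 is the Neapolitan sixth — a major triad on the lowered second degree, here in its customary first inversion. In Ab major that root is Bbb.
So the chord is Bbb-Db-Fb, a major triad.
With the 6 figure the chord is in first inversion; from the bass Db upward in close position it reads Db-Fb-Bbb.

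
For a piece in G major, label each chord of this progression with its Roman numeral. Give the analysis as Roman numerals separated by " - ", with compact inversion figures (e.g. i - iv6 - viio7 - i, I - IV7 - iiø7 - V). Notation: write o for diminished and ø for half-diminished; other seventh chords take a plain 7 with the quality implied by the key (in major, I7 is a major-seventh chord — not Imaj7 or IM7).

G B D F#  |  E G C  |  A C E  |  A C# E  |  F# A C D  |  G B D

I7 - IV6 - ii - V/V - V65 - I

G-B-D-F# has root G, degree 1 in G major, so I7.
E-G-C: root C is the subdominant; major triad there is IV6.
A-C-E: root A is the supertonic; minor triad there is ii.
A-C#-E: chromatic; A is V of V, so V/V.
F#-A-C-D: root D is the dominant; dominant seventh chord there is V65.
G-B-D: root G is the tonic; major triad there is I.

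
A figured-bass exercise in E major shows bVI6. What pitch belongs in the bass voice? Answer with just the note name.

bVI in E major has root C; the chord is C-E-G.
The figure 6 means first inversion — the third is in the bass.

E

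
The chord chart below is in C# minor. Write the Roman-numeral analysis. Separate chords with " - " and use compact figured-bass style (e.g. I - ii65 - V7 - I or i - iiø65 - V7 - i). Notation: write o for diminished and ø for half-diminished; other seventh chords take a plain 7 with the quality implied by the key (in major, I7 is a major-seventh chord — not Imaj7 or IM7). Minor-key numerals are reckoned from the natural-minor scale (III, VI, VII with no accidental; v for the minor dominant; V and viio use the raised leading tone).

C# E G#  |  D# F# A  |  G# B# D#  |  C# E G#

i - iio - V - i

C#-E-G# has root C#, degree 1 in C# minor, so i.
D#-F#-A: diminished triad on D# = scale degree 2 → iio.
G#-B#-D#: root G# is the dominant; major triad there is V.
C#-E-G#: minor triad on C# = scale degree 1 → i.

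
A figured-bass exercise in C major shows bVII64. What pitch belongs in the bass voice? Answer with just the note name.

bVII in C major has root Bb; the chord is Bb-D-F.
The figure 64 means second inversion — the fifth is in the bass.

F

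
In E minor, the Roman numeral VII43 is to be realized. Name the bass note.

A

VII in E minor has root D; the chord is D-F#-A-C.
The figure 43 means second inversion — the fifth is in the bass.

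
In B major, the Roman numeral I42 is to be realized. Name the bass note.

A#

I in B major has root B; the chord is B-D#-F#-A#.
The figure 42 means third inversion — the seventh is in the bass.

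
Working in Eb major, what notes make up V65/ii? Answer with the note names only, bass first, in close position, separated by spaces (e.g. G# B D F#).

V65/ii is a secondary dominant — the dominant seventh of ii. ii in Eb major is F, so the applied chord's root is C, a perfect fifth above.
Building a dominant seventh chord on C gives C-E-G-Bb.
The figured bass 65 indicates first inversion, placing the third (E) in the bass: E-G-Bb-C.

E G Bb C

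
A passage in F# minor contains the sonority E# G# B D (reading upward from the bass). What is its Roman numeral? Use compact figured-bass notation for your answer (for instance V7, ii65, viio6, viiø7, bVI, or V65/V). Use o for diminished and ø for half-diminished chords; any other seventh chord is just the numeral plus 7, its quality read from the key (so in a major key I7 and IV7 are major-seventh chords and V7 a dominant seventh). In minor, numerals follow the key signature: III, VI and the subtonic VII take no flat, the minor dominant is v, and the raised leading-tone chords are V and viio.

viio7

Stacked in thirds the chord is E#-G#-B-D: a fully diminished seventh chord on E#.
In F# minor, E# is the leading tone; the diatonic fully diminished seventh chord there is viio7.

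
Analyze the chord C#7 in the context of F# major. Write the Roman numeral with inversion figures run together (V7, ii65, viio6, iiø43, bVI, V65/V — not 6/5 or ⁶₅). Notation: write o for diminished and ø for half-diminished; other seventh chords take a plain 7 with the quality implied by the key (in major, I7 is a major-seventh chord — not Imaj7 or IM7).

V7

Stacked in thirds the chord is C#-E#-G#-B: a dominant seventh chord on C#.
In F# major, C# is the dominant; the diatonic dominant seventh chord there is V7.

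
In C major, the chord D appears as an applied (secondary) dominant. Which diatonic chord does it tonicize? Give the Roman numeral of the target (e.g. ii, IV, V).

V

The chord is a major triad on D.
A dominant resolves down a perfect fifth: D → G. In C major, G is scale degree 5, i.e. V.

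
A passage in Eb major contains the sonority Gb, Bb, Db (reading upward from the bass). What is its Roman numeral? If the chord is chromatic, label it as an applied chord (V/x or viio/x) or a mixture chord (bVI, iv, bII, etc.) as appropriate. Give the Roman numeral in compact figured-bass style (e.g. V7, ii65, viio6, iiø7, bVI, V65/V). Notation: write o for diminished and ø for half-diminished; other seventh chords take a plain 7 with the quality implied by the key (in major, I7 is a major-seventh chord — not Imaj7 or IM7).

Stacked in thirds the chord is Gb-Bb-Db: a major triad on Gb.
Gb is the lowered third degree of Eb major (diatonic 3 would be G). This is a major triad on the lowered third degree, borrowed from the parallel minor.

bIII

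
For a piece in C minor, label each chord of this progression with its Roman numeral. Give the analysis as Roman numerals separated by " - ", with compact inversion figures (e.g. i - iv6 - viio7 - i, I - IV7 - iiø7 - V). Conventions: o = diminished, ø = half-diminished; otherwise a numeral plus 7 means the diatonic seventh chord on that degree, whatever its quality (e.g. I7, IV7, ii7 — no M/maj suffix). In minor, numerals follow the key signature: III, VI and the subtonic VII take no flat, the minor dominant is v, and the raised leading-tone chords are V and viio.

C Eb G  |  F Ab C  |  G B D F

i - iv - V7

C-Eb-G has root C, degree 1 in C minor, so i.
F-Ab-C: minor triad on F = scale degree 4 → iv.
G-B-D-F: root G is the dominant; dominant seventh chord there is V7.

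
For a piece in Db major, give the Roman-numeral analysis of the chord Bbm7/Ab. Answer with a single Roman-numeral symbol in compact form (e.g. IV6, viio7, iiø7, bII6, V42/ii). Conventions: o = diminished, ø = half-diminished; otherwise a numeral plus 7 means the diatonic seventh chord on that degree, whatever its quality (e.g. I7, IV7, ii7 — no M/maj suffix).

vi42

The pitches Bb-Db-F-Ab form a minor seventh chord rooted on Bb.
Bb is scale degree 6 in Db major, and a minor seventh chord on that degree is written vi7.
With Ab in the bass the chord is in third inversion, so the figured bass is 42.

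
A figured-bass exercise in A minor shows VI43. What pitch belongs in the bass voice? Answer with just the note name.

C

VI in A minor has root F; the chord is F-A-C-E.
The figure 43 means second inversion — the fifth is in the bass.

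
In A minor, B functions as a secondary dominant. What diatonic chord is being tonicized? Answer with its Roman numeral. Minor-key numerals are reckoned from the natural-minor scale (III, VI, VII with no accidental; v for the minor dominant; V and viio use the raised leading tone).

The chord is a major triad on B.
A dominant resolves down a perfect fifth: B → E. In A minor, E is scale degree 5, i.e. V.

V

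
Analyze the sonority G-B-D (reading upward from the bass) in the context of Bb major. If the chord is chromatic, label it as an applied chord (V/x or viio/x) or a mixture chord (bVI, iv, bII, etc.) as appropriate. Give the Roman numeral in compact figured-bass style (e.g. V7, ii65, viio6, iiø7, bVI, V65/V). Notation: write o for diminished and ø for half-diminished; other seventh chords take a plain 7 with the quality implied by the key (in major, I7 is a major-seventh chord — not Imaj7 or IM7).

V/ii

Stacked in thirds the chord is G-B-D: a major triad on G.
G is not a diatonic chord root with this quality in Bb major, but it lies a perfect fifth above C (ii), so the chord functions as an applied dominant of ii.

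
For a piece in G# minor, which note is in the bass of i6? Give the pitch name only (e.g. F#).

B

i in G# minor has root G#; the chord is G#-B-D#.
The figure 6 means first inversion — the third is in the bass.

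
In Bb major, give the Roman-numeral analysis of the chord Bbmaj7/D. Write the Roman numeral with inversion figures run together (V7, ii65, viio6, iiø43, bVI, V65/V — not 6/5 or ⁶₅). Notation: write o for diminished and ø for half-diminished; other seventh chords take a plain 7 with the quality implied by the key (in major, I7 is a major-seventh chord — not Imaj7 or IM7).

I65

The pitches Bb-D-F-A form a major seventh chord rooted on Bb.
In Bb major, Bb is the tonic; the diatonic major seventh chord there is I7.
With D in the bass the chord is in first inversion, so the figured bass is 65.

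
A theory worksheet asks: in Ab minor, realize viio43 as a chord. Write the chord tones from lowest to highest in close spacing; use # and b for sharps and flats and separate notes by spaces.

Db Fb G Bb

In Ab minor, the leading-tone chord is built on the raised seventh degree, G.
Stacking thirds from G gives G-Bb-Db-Fb.
With the 43 figure the chord is in second inversion; from the bass Db upward in close position it reads Db-Fb-G-Bb.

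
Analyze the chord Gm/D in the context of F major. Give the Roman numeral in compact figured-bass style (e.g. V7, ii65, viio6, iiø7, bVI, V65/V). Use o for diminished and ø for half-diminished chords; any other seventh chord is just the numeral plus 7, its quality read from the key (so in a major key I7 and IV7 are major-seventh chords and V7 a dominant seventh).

The pitches G-Bb-D form a minor triad rooted on G.
G is scale degree 2 in F major, and a minor triad on that degree is written ii.
With D in the bass the chord is in second inversion, so the figured bass is 64.

ii64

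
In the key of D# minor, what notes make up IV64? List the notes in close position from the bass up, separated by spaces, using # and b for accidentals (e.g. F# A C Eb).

D# G# B#

IV64 is the major subdominant, borrowed from the parallel major. In D# minor that root is G#.
So the chord is G#-B#-D#, a major triad.
The figured bass 64 indicates second inversion, placing the fifth (D#) in the bass: D#-G#-B#.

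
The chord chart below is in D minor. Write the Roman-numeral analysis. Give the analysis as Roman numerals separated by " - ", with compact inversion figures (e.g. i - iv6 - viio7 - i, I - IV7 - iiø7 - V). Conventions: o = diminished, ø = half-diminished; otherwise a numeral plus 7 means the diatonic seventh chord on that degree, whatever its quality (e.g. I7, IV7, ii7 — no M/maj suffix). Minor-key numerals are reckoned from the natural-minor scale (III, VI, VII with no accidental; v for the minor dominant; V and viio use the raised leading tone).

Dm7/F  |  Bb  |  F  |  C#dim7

Dm7/F: minor seventh chord on D = scale degree 1 → i65.
Bb: major triad on Bb = scale degree 6 → VI.
F: root F is the mediant; major triad there is III.
C#dim7 has root C#, degree 7 in D minor, so viio7.

i65 - VI - III - viio7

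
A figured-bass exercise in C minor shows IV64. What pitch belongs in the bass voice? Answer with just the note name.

C

IV in C minor has root F; the chord is F-A-C.
The figure 64 means second inversion — the fifth is in the bass.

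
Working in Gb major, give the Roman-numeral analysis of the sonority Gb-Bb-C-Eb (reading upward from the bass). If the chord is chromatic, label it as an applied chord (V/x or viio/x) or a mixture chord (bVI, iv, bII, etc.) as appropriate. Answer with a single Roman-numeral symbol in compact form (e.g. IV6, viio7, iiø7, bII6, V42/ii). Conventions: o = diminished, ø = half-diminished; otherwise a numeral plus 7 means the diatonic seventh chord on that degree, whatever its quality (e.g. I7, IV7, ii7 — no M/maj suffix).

viiø43/V

The pitches C-Eb-Gb-Bb form a half-diminished seventh chord rooted on C.
C sits a half step below Db (V in Gb major); a diminished chord there is the applied leading-tone chord of V.
With Gb in the bass the chord is in second inversion, so the figured bass is 43.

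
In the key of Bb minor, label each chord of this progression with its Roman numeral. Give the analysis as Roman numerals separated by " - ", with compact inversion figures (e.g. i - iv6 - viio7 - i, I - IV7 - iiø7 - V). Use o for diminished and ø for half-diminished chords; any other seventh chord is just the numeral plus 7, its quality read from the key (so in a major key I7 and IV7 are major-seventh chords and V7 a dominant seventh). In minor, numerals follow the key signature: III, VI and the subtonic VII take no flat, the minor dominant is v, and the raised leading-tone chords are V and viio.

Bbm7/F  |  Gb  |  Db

Bbm7/F: minor seventh chord on Bb = scale degree 1 → i43.
Gb has root Gb, degree 6 in Bb minor, so VI.
Db has root Db, degree 3 in Bb minor, so III.

i43 - VI - III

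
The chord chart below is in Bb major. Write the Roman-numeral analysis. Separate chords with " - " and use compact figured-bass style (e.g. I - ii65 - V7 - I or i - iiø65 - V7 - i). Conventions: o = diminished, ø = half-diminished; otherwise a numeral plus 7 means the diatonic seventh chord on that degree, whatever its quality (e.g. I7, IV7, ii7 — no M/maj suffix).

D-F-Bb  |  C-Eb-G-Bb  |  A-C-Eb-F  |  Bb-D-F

D-F-Bb: root Bb is the tonic; major triad there is I6.
C-Eb-G-Bb has root C, degree 2 in Bb major, so ii7.
A-C-Eb-F: root F is the dominant; dominant seventh chord there is V65.
Bb-D-F: root Bb is the tonic; major triad there is I.

I6 - ii7 - V65 - I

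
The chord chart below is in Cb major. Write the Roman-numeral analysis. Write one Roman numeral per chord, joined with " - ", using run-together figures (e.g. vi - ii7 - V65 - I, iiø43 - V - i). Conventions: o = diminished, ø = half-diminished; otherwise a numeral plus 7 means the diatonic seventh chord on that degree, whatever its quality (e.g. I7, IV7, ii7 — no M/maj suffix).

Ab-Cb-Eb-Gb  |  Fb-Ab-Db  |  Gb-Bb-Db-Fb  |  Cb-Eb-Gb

vi7 - ii6 - V7 - I

Ab-Cb-Eb-Gb: minor seventh chord on Ab = scale degree 6 → vi7.
Fb-Ab-Db: minor triad on Db = scale degree 2 → ii6.
Gb-Bb-Db-Fb has root Gb, degree 5 in Cb major, so V7.
Cb-Eb-Gb: major triad on Cb = scale degree 1 → I.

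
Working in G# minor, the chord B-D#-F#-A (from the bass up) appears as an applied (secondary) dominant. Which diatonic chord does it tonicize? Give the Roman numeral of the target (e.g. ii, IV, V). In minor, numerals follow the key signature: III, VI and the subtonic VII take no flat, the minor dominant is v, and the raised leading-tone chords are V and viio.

The chord is a dominant seventh chord on B.
A dominant resolves down a perfect fifth: B → E. In G# minor, E is scale degree 6, i.e. VI.

VI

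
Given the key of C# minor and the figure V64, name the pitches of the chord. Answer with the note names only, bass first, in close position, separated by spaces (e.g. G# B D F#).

D# G# B#

In C# minor, the fifth degree is G#. The dominant is major (leading tone raised), so V is a major triad.
Stacking thirds from G# gives G#-B#-D#.
The figured bass 64 indicates second inversion, placing the fifth (D#) in the bass: D#-G#-B#.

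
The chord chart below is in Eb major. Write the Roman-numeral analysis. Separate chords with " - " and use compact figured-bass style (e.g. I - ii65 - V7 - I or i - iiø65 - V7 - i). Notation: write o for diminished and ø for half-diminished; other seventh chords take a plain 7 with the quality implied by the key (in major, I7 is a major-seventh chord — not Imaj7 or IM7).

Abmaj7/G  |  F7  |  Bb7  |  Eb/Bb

Abmaj7/G has root Ab, degree 4 in Eb major, so IV42.
F7: chromatic; F is V of V, so V7/V.
Bb7 has root Bb, degree 5 in Eb major, so V7.
Eb/Bb: major triad on Eb = scale degree 1 → I64.

IV42 - V7/V - V7 - I64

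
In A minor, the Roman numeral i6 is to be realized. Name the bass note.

C

i in A minor has root A; the chord is A-C-E.
The figure 6 means first inversion — the third is in the bass.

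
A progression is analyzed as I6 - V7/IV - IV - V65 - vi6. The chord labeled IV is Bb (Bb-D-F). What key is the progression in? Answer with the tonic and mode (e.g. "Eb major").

F major

The chord Bb is a major triad rooted on Bb; its label is IV.
IV on Bb implies Bb is the subdominant; that puts the tonic at F, and the uppercase numeral fits major mode.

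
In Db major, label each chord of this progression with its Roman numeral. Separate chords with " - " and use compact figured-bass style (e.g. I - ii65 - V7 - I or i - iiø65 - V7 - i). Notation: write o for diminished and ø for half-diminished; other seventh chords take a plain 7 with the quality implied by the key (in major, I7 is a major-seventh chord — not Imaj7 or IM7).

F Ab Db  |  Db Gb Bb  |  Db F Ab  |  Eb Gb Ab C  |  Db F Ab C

F-Ab-Db has root Db, degree 1 in Db major, so I6.
Db-Gb-Bb has root Gb, degree 4 in Db major, so IV64.
Db-F-Ab: major triad on Db = scale degree 1 → I.
Eb-Gb-Ab-C: root Ab is the dominant; dominant seventh chord there is V43.
Db-F-Ab-C: root Db is the tonic; major seventh chord there is I7.

I6 - IV64 - I - V43 - I7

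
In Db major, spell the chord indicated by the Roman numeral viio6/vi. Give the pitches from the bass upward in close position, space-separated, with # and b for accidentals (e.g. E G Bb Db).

C Eb A

viio6/vi is a secondary leading-tone chord. The target vi is Bb in Db major; the applied chord is rooted a semitone below, on A.
Building a diminished triad on A gives A-C-Eb.
The figured bass 6 indicates first inversion, placing the third (C) in the bass: C-Eb-A.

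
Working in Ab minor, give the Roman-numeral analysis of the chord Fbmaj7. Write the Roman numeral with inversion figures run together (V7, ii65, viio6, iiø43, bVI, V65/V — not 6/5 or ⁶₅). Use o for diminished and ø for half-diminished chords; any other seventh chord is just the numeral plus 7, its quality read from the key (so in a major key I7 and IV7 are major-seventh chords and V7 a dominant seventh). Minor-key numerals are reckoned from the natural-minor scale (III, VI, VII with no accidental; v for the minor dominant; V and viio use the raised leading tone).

VI7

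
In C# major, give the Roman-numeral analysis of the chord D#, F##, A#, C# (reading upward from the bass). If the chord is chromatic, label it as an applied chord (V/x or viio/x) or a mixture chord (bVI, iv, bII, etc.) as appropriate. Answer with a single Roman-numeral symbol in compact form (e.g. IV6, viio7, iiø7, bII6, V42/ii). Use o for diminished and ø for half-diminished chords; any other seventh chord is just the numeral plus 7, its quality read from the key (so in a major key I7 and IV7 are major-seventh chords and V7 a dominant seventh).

V7/V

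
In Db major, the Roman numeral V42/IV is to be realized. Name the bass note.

Cb

The applied chord V42/IV is rooted on Db: Db-F-Ab-Cb.
The figure 42 means third inversion — the seventh is in the bass.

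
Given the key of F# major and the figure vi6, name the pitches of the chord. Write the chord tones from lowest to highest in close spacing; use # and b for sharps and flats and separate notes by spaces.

F# A# D#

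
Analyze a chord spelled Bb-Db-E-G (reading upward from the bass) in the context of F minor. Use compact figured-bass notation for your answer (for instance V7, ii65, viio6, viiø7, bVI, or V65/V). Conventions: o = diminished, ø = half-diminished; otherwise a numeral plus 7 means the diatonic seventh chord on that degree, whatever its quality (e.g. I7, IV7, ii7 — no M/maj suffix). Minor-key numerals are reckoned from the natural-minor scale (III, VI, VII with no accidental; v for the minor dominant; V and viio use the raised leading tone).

viio43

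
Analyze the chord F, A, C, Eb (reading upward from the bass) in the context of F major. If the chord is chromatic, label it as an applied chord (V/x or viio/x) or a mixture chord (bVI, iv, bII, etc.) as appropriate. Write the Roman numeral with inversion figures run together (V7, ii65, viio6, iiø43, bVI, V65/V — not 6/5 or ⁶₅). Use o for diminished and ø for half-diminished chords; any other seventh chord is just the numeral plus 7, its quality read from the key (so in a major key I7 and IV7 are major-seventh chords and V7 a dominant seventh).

The pitches F-A-C-Eb form a dominant seventh chord rooted on F.
F is not a diatonic chord root with this quality in F major, but it lies a perfect fifth above Bb (IV), so the chord functions as an applied dominant of IV.

V7/IV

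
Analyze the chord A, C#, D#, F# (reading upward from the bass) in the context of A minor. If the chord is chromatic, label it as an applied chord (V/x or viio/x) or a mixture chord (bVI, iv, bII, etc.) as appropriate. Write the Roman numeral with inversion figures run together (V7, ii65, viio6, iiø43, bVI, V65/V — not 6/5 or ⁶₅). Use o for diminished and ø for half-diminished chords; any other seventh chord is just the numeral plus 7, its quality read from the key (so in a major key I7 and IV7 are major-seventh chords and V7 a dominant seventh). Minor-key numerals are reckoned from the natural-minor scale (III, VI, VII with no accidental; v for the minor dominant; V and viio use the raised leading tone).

The pitches D#-F#-A-C# form a half-diminished seventh chord rooted on D#.
D# sits a half step below E (V in A minor); a diminished chord there is the applied leading-tone chord of V.
With A in the bass the chord is in second inversion, so the figured bass is 43.

viiø43/V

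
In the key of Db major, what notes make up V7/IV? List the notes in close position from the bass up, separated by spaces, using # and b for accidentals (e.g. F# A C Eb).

Db F Ab Cb

The slash means an applied dominant: we want the dominant of IV. In Db major, IV is Gb major, and its dominant is built on Db.
Building a dominant seventh chord on Db gives Db-F-Ab-Cb.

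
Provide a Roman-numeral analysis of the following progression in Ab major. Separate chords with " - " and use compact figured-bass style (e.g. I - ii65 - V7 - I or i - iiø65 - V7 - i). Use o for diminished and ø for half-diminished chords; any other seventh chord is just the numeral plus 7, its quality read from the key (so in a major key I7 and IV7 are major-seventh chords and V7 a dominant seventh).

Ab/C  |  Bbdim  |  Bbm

Ab/C has root Ab, degree 1 in Ab major, so I6.
Bbdim: diminished triad on Bb — chromatic; iio (borrowed from the parallel minor).
Bbm has root Bb, degree 2 in Ab major, so ii.

I6 - iio - ii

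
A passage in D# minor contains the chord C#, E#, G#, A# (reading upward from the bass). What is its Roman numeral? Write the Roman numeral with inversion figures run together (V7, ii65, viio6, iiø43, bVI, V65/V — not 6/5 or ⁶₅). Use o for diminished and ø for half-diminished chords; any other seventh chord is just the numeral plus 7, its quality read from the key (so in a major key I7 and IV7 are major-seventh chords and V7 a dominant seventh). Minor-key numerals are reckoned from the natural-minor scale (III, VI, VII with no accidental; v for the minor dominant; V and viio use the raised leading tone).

Stacked in thirds the chord is A#-C#-E#-G#: a minor seventh chord on A#.
A# is scale degree 5 in D# minor, and a minor seventh chord on that degree is written v7.
With C# in the bass the chord is in first inversion, so the figured bass is 65.

v65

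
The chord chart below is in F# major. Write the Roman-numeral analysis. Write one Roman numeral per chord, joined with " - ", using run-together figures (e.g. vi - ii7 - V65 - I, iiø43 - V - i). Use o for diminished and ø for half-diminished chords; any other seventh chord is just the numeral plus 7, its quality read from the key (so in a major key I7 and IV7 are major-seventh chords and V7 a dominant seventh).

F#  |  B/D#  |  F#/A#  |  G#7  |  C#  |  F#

I - IV6 - I6 - V7/V - V - I

F#: root F# is the tonic; major triad there is I.
B/D#: root B is the subdominant; major triad there is IV6.
F#/A# has root F#, degree 1 in F# major, so I6.
G#7: a dominant seventh chord on G#, the applied dominant of V → V7/V.
C#: major triad on C# = scale degree 5 → V.
F# has root F#, degree 1 in F# major, so I.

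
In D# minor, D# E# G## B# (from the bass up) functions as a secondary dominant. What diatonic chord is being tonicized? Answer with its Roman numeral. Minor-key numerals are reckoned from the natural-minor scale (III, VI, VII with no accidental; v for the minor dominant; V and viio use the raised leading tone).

The chord is a dominant seventh chord on E#.
A dominant resolves down a perfect fifth: E# → A#. In D# minor, A# is scale degree 5, i.e. V.

V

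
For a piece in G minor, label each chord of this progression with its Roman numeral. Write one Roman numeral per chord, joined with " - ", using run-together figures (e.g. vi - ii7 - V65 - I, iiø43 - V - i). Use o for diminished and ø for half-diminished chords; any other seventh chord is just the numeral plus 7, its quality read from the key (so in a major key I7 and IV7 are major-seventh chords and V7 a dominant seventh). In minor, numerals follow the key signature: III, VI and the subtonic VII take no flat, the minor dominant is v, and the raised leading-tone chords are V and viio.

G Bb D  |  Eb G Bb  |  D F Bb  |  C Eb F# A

i - VI - III6 - viio43

G-Bb-D has root G, degree 1 in G minor, so i.
Eb-G-Bb: root Eb is the submediant; major triad there is VI.
D-F-Bb: major triad on Bb = scale degree 3 → III6.
C-Eb-F#-A: fully diminished seventh chord on F# = scale degree 7 → viio43.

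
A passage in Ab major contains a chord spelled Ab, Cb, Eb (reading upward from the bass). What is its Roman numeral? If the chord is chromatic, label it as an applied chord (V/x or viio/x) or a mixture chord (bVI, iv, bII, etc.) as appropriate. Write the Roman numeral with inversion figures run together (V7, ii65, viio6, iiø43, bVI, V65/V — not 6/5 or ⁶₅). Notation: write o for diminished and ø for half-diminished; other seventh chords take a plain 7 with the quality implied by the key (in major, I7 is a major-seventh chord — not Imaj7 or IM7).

i

The pitches Ab-Cb-Eb form a minor triad rooted on Ab.
Ab is the first degree of Ab major. This is the minor tonic, borrowed from the parallel minor.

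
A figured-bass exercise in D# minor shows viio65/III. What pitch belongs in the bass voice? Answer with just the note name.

G#

The applied chord viio65/III is rooted on E#: E#-G#-B-D.
The figure 65 means first inversion — the third is in the bass.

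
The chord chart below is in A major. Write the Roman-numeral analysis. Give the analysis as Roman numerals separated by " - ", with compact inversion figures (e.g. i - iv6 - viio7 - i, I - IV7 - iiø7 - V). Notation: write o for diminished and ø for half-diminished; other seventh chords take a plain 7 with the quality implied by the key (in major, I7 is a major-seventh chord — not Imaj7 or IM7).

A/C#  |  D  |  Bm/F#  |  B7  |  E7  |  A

I6 - IV - ii64 - V7/V - V7 - I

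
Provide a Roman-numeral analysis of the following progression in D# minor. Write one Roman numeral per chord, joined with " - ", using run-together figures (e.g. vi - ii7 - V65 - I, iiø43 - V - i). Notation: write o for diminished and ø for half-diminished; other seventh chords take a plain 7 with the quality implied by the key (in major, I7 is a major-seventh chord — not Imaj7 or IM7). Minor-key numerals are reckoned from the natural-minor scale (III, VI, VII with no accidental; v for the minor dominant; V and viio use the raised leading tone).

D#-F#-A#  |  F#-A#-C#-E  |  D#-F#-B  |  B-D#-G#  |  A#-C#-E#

i - V7/VI - VI6 - iv6 - v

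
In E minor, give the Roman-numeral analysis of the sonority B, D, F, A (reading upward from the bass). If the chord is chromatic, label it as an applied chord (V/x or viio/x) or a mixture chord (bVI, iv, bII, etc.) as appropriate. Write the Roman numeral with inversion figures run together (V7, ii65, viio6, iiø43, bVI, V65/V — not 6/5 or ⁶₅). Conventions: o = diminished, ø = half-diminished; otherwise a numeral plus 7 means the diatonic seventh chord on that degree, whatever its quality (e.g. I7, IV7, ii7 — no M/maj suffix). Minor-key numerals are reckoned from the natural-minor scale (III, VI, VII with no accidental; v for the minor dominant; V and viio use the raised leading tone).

viiø7/VI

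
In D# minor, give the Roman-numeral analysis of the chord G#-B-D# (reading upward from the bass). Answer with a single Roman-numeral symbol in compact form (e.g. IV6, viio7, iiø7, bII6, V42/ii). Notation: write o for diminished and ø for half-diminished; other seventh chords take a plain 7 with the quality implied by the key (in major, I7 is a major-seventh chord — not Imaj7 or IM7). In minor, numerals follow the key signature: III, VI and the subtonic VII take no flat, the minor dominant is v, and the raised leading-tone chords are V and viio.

Stacked in thirds the chord is G#-B-D#: a minor triad on G#.
G# is scale degree 4 in D# minor, and a minor triad on that degree is written iv.

iv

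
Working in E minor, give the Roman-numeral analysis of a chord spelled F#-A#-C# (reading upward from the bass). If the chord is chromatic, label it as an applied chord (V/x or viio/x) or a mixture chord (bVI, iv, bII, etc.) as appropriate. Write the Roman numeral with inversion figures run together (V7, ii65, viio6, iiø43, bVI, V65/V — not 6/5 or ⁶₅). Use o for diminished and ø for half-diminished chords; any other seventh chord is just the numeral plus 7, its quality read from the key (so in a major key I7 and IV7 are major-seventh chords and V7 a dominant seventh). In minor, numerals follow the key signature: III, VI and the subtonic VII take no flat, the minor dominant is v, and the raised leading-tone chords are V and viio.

V/V

Stacked in thirds the chord is F#-A#-C#: a major triad on F#.
F# is not a diatonic chord root with this quality in E minor, but it lies a perfect fifth above B (V), so the chord functions as an applied dominant of V.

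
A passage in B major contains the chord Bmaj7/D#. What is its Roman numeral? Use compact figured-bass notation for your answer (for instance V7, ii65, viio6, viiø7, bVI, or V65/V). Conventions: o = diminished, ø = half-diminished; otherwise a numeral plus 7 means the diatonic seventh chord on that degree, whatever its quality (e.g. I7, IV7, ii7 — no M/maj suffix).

Stacked in thirds the chord is B-D#-F#-A#: a major seventh chord on B.
In B major, B is the tonic; the diatonic major seventh chord there is I7.
With D# in the bass the chord is in first inversion, so the figured bass is 65.

I65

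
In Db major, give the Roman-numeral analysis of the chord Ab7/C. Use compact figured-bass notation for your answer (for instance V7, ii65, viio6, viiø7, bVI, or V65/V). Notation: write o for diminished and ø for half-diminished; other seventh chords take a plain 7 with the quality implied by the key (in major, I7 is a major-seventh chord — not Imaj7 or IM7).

V65

Stacked in thirds the chord is Ab-C-Eb-Gb: a dominant seventh chord on Ab.
In Db major, Ab is the dominant; the diatonic dominant seventh chord there is V7.
With C in the bass the chord is in first inversion, so the figured bass is 65.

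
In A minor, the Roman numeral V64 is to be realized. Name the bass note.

B

V in A minor has root E; the chord is E-G#-B.
The figure 64 means second inversion — the fifth is in the bass.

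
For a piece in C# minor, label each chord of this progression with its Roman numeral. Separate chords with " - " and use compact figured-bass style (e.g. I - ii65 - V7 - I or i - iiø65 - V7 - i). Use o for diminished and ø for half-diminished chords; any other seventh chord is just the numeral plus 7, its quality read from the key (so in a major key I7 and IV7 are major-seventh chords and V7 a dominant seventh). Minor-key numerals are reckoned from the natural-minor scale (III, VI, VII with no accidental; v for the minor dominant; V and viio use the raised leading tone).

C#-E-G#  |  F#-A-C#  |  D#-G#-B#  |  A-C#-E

i - iv - V64 - VI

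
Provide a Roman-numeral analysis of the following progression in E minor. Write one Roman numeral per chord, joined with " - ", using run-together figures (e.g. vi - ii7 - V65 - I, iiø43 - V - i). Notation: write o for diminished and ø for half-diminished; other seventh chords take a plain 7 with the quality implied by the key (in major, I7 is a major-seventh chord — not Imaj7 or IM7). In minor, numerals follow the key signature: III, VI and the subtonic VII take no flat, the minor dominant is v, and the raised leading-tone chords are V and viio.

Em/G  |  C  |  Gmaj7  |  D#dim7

i6 - VI - III7 - viio7

Em/G has root E, degree 1 in E minor, so i6.
C: root C is the submediant; major triad there is VI.
Gmaj7: major seventh chord on G = scale degree 3 → III7.
D#dim7: fully diminished seventh chord on D# = scale degree 7 → viio7.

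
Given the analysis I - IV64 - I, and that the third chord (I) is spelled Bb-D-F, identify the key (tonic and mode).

Bb major

I is given as Bb-D-F — a major triad with root Bb.
If Bb is scale degree 1 and the mode makes that degree carry a major triad, the tonic is Bb and the mode is major.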